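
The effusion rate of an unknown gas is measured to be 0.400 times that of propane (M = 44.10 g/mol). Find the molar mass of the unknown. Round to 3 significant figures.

By Graham's law, rate_X/rate_C₃H₈ = √(M_C₃H₈/M_X).
0.400 = √(44.10/M_X)
M_X = 44.10 / 0.400² = 44.10 / 0.1600 = 276 g/mol

276 g/mol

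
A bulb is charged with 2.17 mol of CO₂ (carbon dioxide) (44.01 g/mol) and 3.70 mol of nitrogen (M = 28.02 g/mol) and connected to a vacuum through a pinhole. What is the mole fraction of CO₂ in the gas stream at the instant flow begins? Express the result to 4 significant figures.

0.3188

The effusion rate of species i is ∝ p_i/√M_i ∝ n_i/√M_i.
Mole fraction of CO₂ in the effusate = (n_CO₂/√M_CO₂) / (n_CO₂/√M_CO₂ + n_N₂/√M_N₂)
= (2.17/√44.01) / (2.17/√44.01 + 3.70/√28.02) = 0.3271/(0.3271 + 0.6990) = 0.3188.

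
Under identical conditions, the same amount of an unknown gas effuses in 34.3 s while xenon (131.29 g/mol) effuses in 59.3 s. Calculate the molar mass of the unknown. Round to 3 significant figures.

43.9 g/mol

Using Graham's law: t_X/t_Xe = √(M_X/M_Xe).
34.3/59.3 = 0.5784 = √(M_X/131.29)
M_X = 131.29 × 0.5784² = 131.29 × 0.3346 = 43.9 g/mol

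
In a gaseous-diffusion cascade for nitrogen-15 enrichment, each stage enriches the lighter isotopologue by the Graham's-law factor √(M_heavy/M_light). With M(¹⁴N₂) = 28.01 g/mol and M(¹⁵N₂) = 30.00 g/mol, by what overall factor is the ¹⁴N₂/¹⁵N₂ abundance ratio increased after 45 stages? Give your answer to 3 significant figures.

Overall factor = α^45 with α = √(30.00/28.01), i.e. (30.00/28.01)^(45/2).
= 1.07105^(45/2) = 4.68.

4.68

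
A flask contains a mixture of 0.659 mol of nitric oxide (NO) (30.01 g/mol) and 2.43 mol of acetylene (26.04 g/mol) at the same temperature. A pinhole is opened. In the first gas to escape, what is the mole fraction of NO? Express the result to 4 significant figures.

Rate_i ∝ x_i/√M_i (Graham's law weighted by mole fraction), so the effusate composition follows n_i/√M_i.
So x_NO in the escaping gas = (n_NO/√M_NO) / Σ(n_i/√M_i)
= (0.659/√30.01) / (0.659/√30.01 + 2.43/√26.04) = 0.1203/(0.1203 + 0.4762) = 0.2017.

0.2017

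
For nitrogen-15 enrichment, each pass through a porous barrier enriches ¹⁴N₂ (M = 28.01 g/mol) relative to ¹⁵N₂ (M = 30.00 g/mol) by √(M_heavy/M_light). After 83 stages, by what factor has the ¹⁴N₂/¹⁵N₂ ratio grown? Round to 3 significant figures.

17.3

The single-stage factor is √(M_heavy/M_light), so 83 stages give [√(30.00/28.01)]^83 = (30.00/28.01)^(83/2).
= 1.07105^(83/2) = 17.3.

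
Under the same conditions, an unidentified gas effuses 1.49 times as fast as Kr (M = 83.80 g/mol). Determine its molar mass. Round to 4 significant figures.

37.75 g/mol

From Graham's law, rate_X/rate_Kr = √(M_Kr/M_X).
1.49 = √(83.80/M_X)
M_X = 83.80 / 1.49² = 83.80 / 2.220 = 37.75 g/mol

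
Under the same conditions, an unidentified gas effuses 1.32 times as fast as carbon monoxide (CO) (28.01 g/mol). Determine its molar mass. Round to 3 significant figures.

From Graham's law, rate_X/rate_CO = √(M_CO/M_X).
1.32 = √(28.01/M_X)
M_X = 28.01 / 1.32² = 28.01 / 1.742 = 16.1 g/mol

16.1 g/mol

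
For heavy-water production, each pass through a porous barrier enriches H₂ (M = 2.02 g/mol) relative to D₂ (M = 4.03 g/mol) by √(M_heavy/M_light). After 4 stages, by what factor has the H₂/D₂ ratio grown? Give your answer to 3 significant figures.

3.98

Each stage multiplies the ratio by α = √(4.03/2.02), so after 4 stages the overall factor is α^4 = (4.03/2.02)^(4/2).
= 1.99505^2 = 3.98.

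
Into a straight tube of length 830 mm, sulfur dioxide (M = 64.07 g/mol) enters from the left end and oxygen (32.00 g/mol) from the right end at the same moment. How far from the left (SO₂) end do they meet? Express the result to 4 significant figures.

343.7 mm

Graham's law gives d_SO₂/d_O₂ = rate_SO₂/rate_O₂ = √(M_O₂/M_SO₂) = √(32.00/64.07) = 0.7067.
With d_SO₂ + d_O₂ = 830 mm, d_O₂ = 830/(1 + 0.7067) = 486.3 mm.
d_SO₂ = 830 − 486.3 = 343.7 mm.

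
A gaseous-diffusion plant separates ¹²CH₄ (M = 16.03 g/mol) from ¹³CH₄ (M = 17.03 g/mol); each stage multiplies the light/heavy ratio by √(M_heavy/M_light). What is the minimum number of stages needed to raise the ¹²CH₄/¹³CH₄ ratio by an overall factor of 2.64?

33

With α = √(17.03/16.03) per stage, ln α = ½ ln(1.06238) = 0.03026.
Need α^N ≥ 2.64 ⇒ N ≥ ln(2.64) / ln α = 0.9708 / 0.03026 = 32.08.
Minimum whole number of stages: N = 33.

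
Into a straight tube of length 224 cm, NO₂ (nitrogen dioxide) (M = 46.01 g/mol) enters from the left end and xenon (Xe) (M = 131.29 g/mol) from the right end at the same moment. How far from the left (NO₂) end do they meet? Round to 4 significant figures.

140.7 cm

Distances travelled in equal time are proportional to diffusion rates, so d_NO₂/d_Xe = √(M_Xe/M_NO₂) = √(131.29/46.01) = 1.689.
With d_NO₂ + d_Xe = 224 cm, d_Xe = 224/(1 + 1.689) = 83.30 cm.
d_NO₂ = 224 − 83.30 = 140.7 cm.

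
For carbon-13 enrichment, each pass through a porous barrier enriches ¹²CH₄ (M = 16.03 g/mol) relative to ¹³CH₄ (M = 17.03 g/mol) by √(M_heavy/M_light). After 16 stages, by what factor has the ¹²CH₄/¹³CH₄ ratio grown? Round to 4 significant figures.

Each stage multiplies the ratio by α = √(17.03/16.03), so after 16 stages the overall factor is α^16 = (17.03/16.03)^(16/2).
= 1.06238^8 = 1.623.

1.623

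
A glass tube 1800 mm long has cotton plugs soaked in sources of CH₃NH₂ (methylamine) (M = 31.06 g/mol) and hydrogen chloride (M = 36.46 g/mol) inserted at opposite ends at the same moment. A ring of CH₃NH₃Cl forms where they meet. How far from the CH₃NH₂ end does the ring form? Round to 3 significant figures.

936 mm

Graham's law gives d_CH₃NH₂/d_HCl = rate_CH₃NH₂/rate_HCl = √(M_HCl/M_CH₃NH₂) = √(36.46/31.06) = 1.083.
With d_CH₃NH₂ + d_HCl = 1800 mm, d_HCl = 1800/(1 + 1.083) = 864.0 mm.
d_CH₃NH₂ = 1800 − 864.0 = 936 mm.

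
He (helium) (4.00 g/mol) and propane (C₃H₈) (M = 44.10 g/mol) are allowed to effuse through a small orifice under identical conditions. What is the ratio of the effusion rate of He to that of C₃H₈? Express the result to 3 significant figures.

Using Graham's law: rate_He/rate_C₃H₈ = √(M_C₃H₈/M_He) = √(44.10/4.00) = √11.03 = 3.32.

3.32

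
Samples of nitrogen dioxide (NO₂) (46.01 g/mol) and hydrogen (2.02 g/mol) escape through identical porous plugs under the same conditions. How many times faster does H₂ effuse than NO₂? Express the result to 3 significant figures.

By Graham's law, rate_H₂/rate_NO₂ = √(M_NO₂/M_H₂) = √(46.01/2.02) = √22.78 = 4.77.

4.77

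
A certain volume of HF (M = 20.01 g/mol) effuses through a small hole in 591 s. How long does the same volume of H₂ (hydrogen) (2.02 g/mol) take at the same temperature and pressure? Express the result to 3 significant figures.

From Graham's law, t_H₂/t_HF = √(M_H₂/M_HF) = √(2.02/20.01) = √0.1009 = 0.3177.
So the time for H₂ is 591 × 0.3177 = 188 s.

188 s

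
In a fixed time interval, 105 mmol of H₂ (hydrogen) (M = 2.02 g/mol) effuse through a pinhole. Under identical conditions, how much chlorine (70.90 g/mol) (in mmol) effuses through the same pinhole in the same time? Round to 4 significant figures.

From Graham's law, rate_Cl₂/rate_H₂ = √(M_H₂/M_Cl₂) = √(2.02/70.90) = √0.02849 = 0.1688.
So the amount for Cl₂ is 105 × 0.1688 = 17.72 mmol.

17.72 mmol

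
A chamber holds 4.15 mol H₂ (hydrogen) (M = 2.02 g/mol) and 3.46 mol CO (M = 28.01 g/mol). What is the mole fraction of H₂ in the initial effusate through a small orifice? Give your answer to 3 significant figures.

0.817

Effusion rate of each component ∝ n_i/√M_i (partial pressure × 1/√M).
Mole fraction of H₂ in the effusate = (n_H₂/√M_H₂) / (n_H₂/√M_H₂ + n_CO/√M_CO)
= (4.15/√2.02) / (4.15/√2.02 + 3.46/√28.01) = 2.920/(2.920 + 0.6538) = 0.817.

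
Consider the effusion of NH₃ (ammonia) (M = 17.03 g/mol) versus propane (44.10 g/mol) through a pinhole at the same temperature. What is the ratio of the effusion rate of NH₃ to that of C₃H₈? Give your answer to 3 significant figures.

1.61

By Graham's law, rate_NH₃/rate_C₃H₈ = √(M_C₃H₈/M_NH₃) = √(44.10/17.03) = √2.590 = 1.61.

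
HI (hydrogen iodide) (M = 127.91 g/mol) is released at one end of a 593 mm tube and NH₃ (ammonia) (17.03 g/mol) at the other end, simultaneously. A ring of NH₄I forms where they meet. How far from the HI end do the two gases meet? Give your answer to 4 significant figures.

In equal time, each gas travels a distance ∝ its rate ∝ 1/√M, so d_HI/d_NH₃ = √(M_NH₃/M_HI) = √(17.03/127.91) = 0.3649.
With d_HI + d_NH₃ = 593 mm, d_NH₃ = 593/(1 + 0.3649) = 434.5 mm.
d_HI = 593 − 434.5 = 158.5 mm.

158.5 mm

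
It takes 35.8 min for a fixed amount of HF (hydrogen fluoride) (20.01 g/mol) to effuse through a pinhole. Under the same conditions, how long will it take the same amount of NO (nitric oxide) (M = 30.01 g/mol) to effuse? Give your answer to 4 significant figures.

43.84 min

By Graham's law, t_NO/t_HF = √(M_NO/M_HF) = √(30.01/20.01) = √1.500 = 1.225.
So the time for NO is 35.8 × 1.225 = 43.84 min.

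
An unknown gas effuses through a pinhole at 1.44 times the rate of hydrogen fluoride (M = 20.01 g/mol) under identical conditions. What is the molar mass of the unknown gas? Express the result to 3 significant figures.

9.65 g/mol

Since effusion rate ∝ 1/√M, rate_X/rate_HF = √(M_HF/M_X).
1.44 = √(20.01/M_X)
M_X = 20.01 / 1.44² = 20.01 / 2.074 = 9.65 g/mol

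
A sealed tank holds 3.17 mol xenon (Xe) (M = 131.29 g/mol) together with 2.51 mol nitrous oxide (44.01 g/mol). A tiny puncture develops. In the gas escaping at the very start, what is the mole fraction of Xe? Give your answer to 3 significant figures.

0.422

The effusion rate of species i is ∝ p_i/√M_i ∝ n_i/√M_i.
Mole fraction of Xe in the effusate = (n_Xe/√M_Xe) / (n_Xe/√M_Xe + n_N₂O/√M_N₂O)
= (3.17/√131.29) / (3.17/√131.29 + 2.51/√44.01) = 0.2767/(0.2767 + 0.3784) = 0.422.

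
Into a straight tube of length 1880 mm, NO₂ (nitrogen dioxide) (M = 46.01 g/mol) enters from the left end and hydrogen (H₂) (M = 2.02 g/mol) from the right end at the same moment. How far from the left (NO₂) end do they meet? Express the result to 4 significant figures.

Distances travelled in equal time are proportional to diffusion rates, so d_NO₂/d_H₂ = √(M_H₂/M_NO₂) = √(2.02/46.01) = 0.2095.
With d_NO₂ + d_H₂ = 1880 mm, d_H₂ = 1880/(1 + 0.2095) = 1554 mm.
d_NO₂ = 1880 − 1554 = 325.7 mm.

325.7 mm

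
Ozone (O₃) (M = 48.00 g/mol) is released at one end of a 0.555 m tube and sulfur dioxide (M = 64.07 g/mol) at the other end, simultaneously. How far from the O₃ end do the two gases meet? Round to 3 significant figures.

0.297 m

Graham's law gives d_O₃/d_SO₂ = rate_O₃/rate_SO₂ = √(M_SO₂/M_O₃) = √(64.07/48.00) = 1.155.
With d_O₃ + d_SO₂ = 0.555 m, d_SO₂ = 0.555/(1 + 1.155) = 0.2575 m.
d_O₃ = 0.555 − 0.2575 = 0.297 m.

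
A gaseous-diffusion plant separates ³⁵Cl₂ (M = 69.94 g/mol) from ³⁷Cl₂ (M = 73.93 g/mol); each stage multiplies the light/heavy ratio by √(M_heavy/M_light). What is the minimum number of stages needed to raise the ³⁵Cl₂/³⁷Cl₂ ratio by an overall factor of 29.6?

123

Single-stage factor α = √(73.93/69.94), so ln α = ½ ln(1.05705) = 0.02774.
Need α^N ≥ 29.6 ⇒ N ≥ ln(29.6) / ln α = 3.388 / 0.02774 = 122.12.
So at least 123 stages are needed.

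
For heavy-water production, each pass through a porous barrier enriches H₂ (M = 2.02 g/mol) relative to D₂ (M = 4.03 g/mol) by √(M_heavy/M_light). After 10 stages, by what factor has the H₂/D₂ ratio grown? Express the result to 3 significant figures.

31.6

The single-stage factor is √(M_heavy/M_light), so 10 stages give [√(4.03/2.02)]^10 = (4.03/2.02)^(10/2).
= 1.99505^5 = 31.6.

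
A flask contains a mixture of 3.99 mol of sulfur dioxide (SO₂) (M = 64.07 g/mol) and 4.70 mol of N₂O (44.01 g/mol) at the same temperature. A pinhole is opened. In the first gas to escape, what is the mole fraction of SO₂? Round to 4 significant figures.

0.4130

Rate_i ∝ x_i/√M_i (Graham's law weighted by mole fraction), so the effusate composition follows n_i/√M_i.
So x_SO₂ in the escaping gas = (n_SO₂/√M_SO₂) / Σ(n_i/√M_i)
= (3.99/√64.07) / (3.99/√64.07 + 4.70/√44.01) = 0.4985/(0.4985 + 0.7085) = 0.4130.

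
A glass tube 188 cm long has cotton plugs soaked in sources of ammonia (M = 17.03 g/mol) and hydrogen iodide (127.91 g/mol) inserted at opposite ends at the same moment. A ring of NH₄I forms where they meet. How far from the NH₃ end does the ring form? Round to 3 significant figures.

In equal time, each gas travels a distance ∝ its rate ∝ 1/√M, so d_NH₃/d_HI = √(M_HI/M_NH₃) = √(127.91/17.03) = 2.741.
With d_NH₃ + d_HI = 188 cm, d_HI = 188/(1 + 2.741) = 50.26 cm.
d_NH₃ = 188 − 50.26 = 138 cm.

138 cm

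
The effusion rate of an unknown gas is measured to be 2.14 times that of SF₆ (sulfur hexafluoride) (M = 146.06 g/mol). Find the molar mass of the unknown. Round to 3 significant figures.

31.9 g/mol

Using Graham's law: rate_X/rate_SF₆ = √(M_SF₆/M_X).
2.14 = √(146.06/M_X)
M_X = 146.06 / 2.14² = 146.06 / 4.580 = 31.9 g/mol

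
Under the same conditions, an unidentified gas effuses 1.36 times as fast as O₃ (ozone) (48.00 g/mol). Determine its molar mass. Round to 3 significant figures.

By Graham's law, rate_X/rate_O₃ = √(M_O₃/M_X).
1.36 = √(48.00/M_X)
M_X = 48.00 / 1.36² = 48.00 / 1.850 = 26.0 g/mol

26.0 g/mol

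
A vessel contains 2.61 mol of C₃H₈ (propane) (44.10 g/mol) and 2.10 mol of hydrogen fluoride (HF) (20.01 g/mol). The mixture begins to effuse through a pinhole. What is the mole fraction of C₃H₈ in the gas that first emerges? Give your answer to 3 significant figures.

Rate_i ∝ x_i/√M_i (Graham's law weighted by mole fraction), so the effusate composition follows n_i/√M_i.
x_C₃H₈(eff) = (n_C₃H₈/√M_C₃H₈) / (n_C₃H₈/√M_C₃H₈ + n_HF/√M_HF)
= (2.61/√44.10) / (2.61/√44.10 + 2.10/√20.01) = 0.3930/(0.3930 + 0.4695) = 0.456.

0.456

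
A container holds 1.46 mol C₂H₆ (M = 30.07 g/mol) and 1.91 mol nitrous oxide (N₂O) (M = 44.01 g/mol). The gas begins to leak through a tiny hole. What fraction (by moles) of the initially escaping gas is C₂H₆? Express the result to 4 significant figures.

Each component's effusion rate ∝ (its partial pressure)·(1/√M) ∝ n_i/√M_i.
So x_C₂H₆ in the escaping gas = (n_C₂H₆/√M_C₂H₆) / Σ(n_i/√M_i)
= (1.46/√30.07) / (1.46/√30.07 + 1.91/√44.01) = 0.2662/(0.2662 + 0.2879) = 0.4805.

0.4805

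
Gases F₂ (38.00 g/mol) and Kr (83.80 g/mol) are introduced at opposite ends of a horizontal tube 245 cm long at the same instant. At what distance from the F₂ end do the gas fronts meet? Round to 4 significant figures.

146.4 cm

Distances travelled in equal time are proportional to diffusion rates, so d_F₂/d_Kr = √(M_Kr/M_F₂) = √(83.80/38.00) = 1.485.
With d_F₂ + d_Kr = 245 cm, d_Kr = 245/(1 + 1.485) = 98.59 cm.
d_F₂ = 245 − 98.59 = 146.4 cm.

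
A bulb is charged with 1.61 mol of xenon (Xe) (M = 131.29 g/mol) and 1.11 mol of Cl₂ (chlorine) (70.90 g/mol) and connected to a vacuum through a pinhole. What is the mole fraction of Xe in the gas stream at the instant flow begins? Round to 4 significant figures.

Rate_i ∝ x_i/√M_i (Graham's law weighted by mole fraction), so the effusate composition follows n_i/√M_i.
x_Xe(eff) = (n_Xe/√M_Xe) / (n_Xe/√M_Xe + n_Cl₂/√M_Cl₂)
= (1.61/√131.29) / (1.61/√131.29 + 1.11/√70.90) = 0.1405/(0.1405 + 0.1318) = 0.5159.

0.5159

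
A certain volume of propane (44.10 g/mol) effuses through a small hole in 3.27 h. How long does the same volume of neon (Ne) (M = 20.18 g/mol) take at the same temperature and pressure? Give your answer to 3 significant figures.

Since effusion rate ∝ 1/√M, t_Ne/t_C₃H₈ = √(M_Ne/M_C₃H₈) = √(20.18/44.10) = √0.4576 = 0.6765.
So the time for Ne is 3.27 × 0.6765 = 2.21 h.

2.21 h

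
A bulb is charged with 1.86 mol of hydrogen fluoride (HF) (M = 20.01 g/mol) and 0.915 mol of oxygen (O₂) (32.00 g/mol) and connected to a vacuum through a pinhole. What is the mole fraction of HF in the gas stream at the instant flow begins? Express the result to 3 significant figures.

Rate_i ∝ x_i/√M_i (Graham's law weighted by mole fraction), so the effusate composition follows n_i/√M_i.
x_HF(eff) = (n_HF/√M_HF) / (n_HF/√M_HF + n_O₂/√M_O₂)
= (1.86/√20.01) / (1.86/√20.01 + 0.915/√32.00) = 0.4158/(0.4158 + 0.1618) = 0.720.

0.720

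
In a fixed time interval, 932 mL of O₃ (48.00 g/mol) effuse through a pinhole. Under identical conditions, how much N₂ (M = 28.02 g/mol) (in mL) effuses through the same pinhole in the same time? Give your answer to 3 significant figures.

Using Graham's law: rate_N₂/rate_O₃ = √(M_O₃/M_N₂) = √(48.00/28.02) = √1.713 = 1.309.
So the volume for N₂ is 932 × 1.309 = 1220 mL.

1220 mL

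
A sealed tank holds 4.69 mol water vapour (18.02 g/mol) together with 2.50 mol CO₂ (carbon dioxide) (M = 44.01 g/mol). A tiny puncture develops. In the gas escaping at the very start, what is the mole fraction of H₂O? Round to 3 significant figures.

Rate_i ∝ x_i/√M_i (Graham's law weighted by mole fraction), so the effusate composition follows n_i/√M_i.
x_H₂O(eff) = (n_H₂O/√M_H₂O) / (n_H₂O/√M_H₂O + n_CO₂/√M_CO₂)
= (4.69/√18.02) / (4.69/√18.02 + 2.50/√44.01) = 1.105/(1.105 + 0.3768) = 0.746.

0.746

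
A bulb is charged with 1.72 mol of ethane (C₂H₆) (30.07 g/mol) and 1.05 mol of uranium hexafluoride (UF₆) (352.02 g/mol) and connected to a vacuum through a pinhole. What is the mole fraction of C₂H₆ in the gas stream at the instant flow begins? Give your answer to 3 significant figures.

Each component's effusion rate ∝ (its partial pressure)·(1/√M) ∝ n_i/√M_i.
x_C₂H₆(eff) = (n_C₂H₆/√M_C₂H₆) / (n_C₂H₆/√M_C₂H₆ + n_UF₆/√M_UF₆)
= (1.72/√30.07) / (1.72/√30.07 + 1.05/√352.02) = 0.3137/(0.3137 + 0.05596) = 0.849.

0.849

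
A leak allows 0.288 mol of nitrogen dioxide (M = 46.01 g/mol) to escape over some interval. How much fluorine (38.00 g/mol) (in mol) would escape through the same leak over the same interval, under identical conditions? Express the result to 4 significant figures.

0.3169 mol

Since effusion rate ∝ 1/√M, rate_F₂/rate_NO₂ = √(M_NO₂/M_F₂) = √(46.01/38.00) = √1.211 = 1.100.
So the amount for F₂ is 0.288 × 1.100 = 0.3169 mol.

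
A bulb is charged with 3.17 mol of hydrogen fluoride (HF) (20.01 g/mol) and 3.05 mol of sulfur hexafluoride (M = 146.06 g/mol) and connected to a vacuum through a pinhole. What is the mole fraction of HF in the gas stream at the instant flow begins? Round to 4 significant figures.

0.7374

The effusion rate of species i is ∝ p_i/√M_i ∝ n_i/√M_i.
x_HF(eff) = (n_HF/√M_HF) / (n_HF/√M_HF + n_SF₆/√M_SF₆)
= (3.17/√20.01) / (3.17/√20.01 + 3.05/√146.06) = 0.7087/(0.7087 + 0.2524) = 0.7374.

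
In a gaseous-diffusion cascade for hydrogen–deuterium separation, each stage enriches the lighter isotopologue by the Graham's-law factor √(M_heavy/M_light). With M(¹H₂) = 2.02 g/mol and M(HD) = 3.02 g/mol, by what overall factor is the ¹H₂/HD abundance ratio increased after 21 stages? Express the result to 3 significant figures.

68.2

Overall factor = α^21 with α = √(3.02/2.02), i.e. (3.02/2.02)^(21/2).
= 1.49505^(21/2) = 68.2.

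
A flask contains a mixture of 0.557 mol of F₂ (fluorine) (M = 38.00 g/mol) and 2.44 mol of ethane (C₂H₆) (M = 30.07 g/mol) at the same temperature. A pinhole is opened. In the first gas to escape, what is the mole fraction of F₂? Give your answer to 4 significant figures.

The effusion rate of species i is ∝ p_i/√M_i ∝ n_i/√M_i.
So x_F₂ in the escaping gas = (n_F₂/√M_F₂) / Σ(n_i/√M_i)
= (0.557/√38.00) / (0.557/√38.00 + 2.44/√30.07) = 0.09036/(0.09036 + 0.4450) = 0.1688.

0.1688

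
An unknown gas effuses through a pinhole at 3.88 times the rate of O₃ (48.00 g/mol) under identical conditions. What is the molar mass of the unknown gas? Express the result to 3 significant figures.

By Graham's law, rate_X/rate_O₃ = √(M_O₃/M_X).
3.88 = √(48.00/M_X)
M_X = 48.00 / 3.88² = 48.00 / 15.05 = 3.19 g/mol

3.19 g/mol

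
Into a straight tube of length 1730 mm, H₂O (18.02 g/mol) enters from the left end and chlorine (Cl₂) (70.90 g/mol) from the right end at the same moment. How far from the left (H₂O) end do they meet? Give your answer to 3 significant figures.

1150 mm

The fronts meet when d_H₂O + d_Cl₂ = L with d_H₂O/d_Cl₂ = √(M_Cl₂/M_H₂O) (Graham's law). Here √(M_Cl₂/M_H₂O) = √(70.90/18.02) = 1.984.
With d_H₂O + d_Cl₂ = 1730 mm, d_Cl₂ = 1730/(1 + 1.984) = 579.8 mm.
d_H₂O = 1730 − 579.8 = 1150 mm.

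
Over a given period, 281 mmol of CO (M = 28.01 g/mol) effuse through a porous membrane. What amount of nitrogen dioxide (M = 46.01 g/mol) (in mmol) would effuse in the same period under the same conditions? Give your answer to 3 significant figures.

219 mmol

Using Graham's law: rate_NO₂/rate_CO = √(M_CO/M_NO₂) = √(28.01/46.01) = √0.6088 = 0.7802.
So the amount for NO₂ is 281 × 0.7802 = 219 mmol.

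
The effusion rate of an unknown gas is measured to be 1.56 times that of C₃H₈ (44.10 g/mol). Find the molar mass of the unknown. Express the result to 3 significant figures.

18.1 g/mol

Since effusion rate ∝ 1/√M, rate_X/rate_C₃H₈ = √(M_C₃H₈/M_X).
1.56 = √(44.10/M_X)
M_X = 44.10 / 1.56² = 44.10 / 2.434 = 18.1 g/mol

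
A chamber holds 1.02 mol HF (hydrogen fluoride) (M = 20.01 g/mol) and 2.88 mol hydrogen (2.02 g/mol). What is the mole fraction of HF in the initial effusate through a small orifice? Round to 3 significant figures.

0.101

Effusion rate of each component ∝ n_i/√M_i (partial pressure × 1/√M).
x_HF(eff) = (n_HF/√M_HF) / (n_HF/√M_HF + n_H₂/√M_H₂)
= (1.02/√20.01) / (1.02/√20.01 + 2.88/√2.02) = 0.2280/(0.2280 + 2.026) = 0.101.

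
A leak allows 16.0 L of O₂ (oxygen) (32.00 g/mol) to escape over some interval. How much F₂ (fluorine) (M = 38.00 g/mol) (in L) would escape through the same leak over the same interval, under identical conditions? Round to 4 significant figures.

14.68 L

By Graham's law, rate_F₂/rate_O₂ = √(M_O₂/M_F₂) = √(32.00/38.00) = √0.8421 = 0.9177.
So the volume for F₂ is 16.0 × 0.9177 = 14.68 L.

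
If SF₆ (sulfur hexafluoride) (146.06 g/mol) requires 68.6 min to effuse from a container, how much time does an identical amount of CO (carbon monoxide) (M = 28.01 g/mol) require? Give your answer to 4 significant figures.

30.04 min

From Graham's law, t_CO/t_SF₆ = √(M_CO/M_SF₆) = √(28.01/146.06) = √0.1918 = 0.4379.
So the time for CO is 68.6 × 0.4379 = 30.04 min.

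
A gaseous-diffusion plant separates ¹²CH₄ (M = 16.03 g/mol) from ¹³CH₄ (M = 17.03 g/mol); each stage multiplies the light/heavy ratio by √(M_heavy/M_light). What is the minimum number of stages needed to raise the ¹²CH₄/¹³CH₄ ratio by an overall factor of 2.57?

Single-stage factor α = √(17.03/16.03), so ln α = ½ ln(1.06238) = 0.03026.
Need α^N ≥ 2.57 ⇒ N ≥ ln(2.57) / ln α = 0.9439 / 0.03026 = 31.20.
Minimum whole number of stages: N = 32.

32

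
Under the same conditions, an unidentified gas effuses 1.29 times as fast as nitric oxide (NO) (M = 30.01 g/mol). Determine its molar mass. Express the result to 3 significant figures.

Graham's law gives rate_X/rate_NO = √(M_NO/M_X).
1.29 = √(30.01/M_X)
M_X = 30.01 / 1.29² = 30.01 / 1.664 = 18.0 g/mol

18.0 g/mol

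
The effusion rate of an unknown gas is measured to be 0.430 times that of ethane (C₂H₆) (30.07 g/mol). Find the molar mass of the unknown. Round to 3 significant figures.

163 g/mol

Graham's law gives rate_X/rate_C₂H₆ = √(M_C₂H₆/M_X).
0.430 = √(30.07/M_X)
M_X = 30.07 / 0.430² = 30.07 / 0.1849 = 163 g/mol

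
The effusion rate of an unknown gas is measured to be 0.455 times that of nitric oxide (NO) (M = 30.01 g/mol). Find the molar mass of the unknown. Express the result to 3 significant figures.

145 g/mol

Graham's law gives rate_X/rate_NO = √(M_NO/M_X).
0.455 = √(30.01/M_X)
M_X = 30.01 / 0.455² = 30.01 / 0.2070 = 145 g/mol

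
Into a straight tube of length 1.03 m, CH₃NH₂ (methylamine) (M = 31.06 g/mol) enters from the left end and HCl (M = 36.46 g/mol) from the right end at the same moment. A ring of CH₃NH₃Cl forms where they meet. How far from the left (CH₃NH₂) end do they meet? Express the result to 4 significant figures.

0.5356 m

The fronts meet when d_CH₃NH₂ + d_HCl = L with d_CH₃NH₂/d_HCl = √(M_HCl/M_CH₃NH₂) (Graham's law). Here √(M_HCl/M_CH₃NH₂) = √(36.46/31.06) = 1.083.
With d_CH₃NH₂ + d_HCl = 1.03 m, d_HCl = 1.03/(1 + 1.083) = 0.4944 m.
d_CH₃NH₂ = 1.03 − 0.4944 = 0.5356 m.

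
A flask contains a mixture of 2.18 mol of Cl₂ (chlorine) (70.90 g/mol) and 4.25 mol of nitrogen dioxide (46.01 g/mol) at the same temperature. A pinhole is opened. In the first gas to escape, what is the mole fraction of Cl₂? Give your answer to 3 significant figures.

0.292

Rate_i ∝ x_i/√M_i (Graham's law weighted by mole fraction), so the effusate composition follows n_i/√M_i.
Mole fraction of Cl₂ in the effusate = (n_Cl₂/√M_Cl₂) / (n_Cl₂/√M_Cl₂ + n_NO₂/√M_NO₂)
= (2.18/√70.90) / (2.18/√70.90 + 4.25/√46.01) = 0.2589/(0.2589 + 0.6266) = 0.292.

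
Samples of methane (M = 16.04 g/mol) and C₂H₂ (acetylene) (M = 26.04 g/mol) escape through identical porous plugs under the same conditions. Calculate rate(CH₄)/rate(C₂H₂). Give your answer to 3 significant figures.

Since effusion rate ∝ 1/√M, rate_CH₄/rate_C₂H₂ = √(M_C₂H₂/M_CH₄) = √(26.04/16.04) = √1.623 = 1.27.

1.27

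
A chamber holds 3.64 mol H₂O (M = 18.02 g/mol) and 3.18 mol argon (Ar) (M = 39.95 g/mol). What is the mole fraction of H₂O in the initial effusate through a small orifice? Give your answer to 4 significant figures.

0.6302

Each component's effusion rate ∝ (its partial pressure)·(1/√M) ∝ n_i/√M_i.
So x_H₂O in the escaping gas = (n_H₂O/√M_H₂O) / Σ(n_i/√M_i)
= (3.64/√18.02) / (3.64/√18.02 + 3.18/√39.95) = 0.8575/(0.8575 + 0.5031) = 0.6302.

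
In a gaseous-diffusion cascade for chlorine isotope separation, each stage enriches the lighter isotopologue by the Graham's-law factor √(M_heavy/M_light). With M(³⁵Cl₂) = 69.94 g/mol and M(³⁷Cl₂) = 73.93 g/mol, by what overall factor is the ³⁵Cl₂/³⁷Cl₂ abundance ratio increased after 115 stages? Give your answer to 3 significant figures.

Each stage multiplies the ratio by α = √(73.93/69.94), so after 115 stages the overall factor is α^115 = (73.93/69.94)^(115/2).
= 1.05705^(115/2) = 24.3.

24.3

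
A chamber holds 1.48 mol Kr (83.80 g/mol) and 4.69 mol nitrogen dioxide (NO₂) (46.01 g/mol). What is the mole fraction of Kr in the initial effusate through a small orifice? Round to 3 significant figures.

0.190

The effusion rate of species i is ∝ p_i/√M_i ∝ n_i/√M_i.
x_Kr(eff) = (n_Kr/√M_Kr) / (n_Kr/√M_Kr + n_NO₂/√M_NO₂)
= (1.48/√83.80) / (1.48/√83.80 + 4.69/√46.01) = 0.1617/(0.1617 + 0.6914) = 0.190.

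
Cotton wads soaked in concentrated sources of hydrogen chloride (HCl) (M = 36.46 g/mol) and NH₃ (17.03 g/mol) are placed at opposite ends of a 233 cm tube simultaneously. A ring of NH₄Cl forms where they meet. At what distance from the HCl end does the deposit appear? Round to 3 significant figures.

Distances travelled in equal time are proportional to diffusion rates, so d_HCl/d_NH₃ = √(M_NH₃/M_HCl) = √(17.03/36.46) = 0.6834.
With d_HCl + d_NH₃ = 233 cm, d_NH₃ = 233/(1 + 0.6834) = 138.4 cm.
d_HCl = 233 − 138.4 = 94.6 cm.

94.6 cm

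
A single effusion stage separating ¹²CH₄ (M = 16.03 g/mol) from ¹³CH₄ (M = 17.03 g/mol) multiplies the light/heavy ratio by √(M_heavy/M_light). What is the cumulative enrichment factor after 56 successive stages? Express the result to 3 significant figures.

After 56 stages the ratio has grown by (√(17.03/16.03))^56 = (17.03/16.03)^(56/2).
= 1.06238^28 = 5.44.

5.44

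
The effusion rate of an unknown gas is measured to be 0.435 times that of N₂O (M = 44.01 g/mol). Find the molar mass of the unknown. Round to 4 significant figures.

232.6 g/mol

Using Graham's law: rate_X/rate_N₂O = √(M_N₂O/M_X).
0.435 = √(44.01/M_X)
M_X = 44.01 / 0.435² = 44.01 / 0.1892 = 232.6 g/mol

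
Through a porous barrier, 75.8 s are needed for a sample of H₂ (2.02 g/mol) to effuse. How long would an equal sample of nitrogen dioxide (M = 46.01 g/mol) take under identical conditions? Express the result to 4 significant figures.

From Graham's law, t_NO₂/t_H₂ = √(M_NO₂/M_H₂) = √(46.01/2.02) = √22.78 = 4.773.
So the time for NO₂ is 75.8 × 4.773 = 361.8 s.

361.8 s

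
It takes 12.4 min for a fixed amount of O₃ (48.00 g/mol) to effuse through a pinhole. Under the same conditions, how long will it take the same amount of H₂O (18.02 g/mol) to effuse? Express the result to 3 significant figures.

7.60 min

From Graham's law, t_H₂O/t_O₃ = √(M_H₂O/M_O₃) = √(18.02/48.00) = √0.3754 = 0.6127.
So the time for H₂O is 12.4 × 0.6127 = 7.60 min.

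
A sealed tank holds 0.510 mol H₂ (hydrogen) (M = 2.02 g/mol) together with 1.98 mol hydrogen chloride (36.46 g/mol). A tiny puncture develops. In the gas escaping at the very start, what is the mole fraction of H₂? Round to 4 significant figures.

0.5225

The effusion rate of species i is ∝ p_i/√M_i ∝ n_i/√M_i.
Mole fraction of H₂ in the effusate = (n_H₂/√M_H₂) / (n_H₂/√M_H₂ + n_HCl/√M_HCl)
= (0.510/√2.02) / (0.510/√2.02 + 1.98/√36.46) = 0.3588/(0.3588 + 0.3279) = 0.5225.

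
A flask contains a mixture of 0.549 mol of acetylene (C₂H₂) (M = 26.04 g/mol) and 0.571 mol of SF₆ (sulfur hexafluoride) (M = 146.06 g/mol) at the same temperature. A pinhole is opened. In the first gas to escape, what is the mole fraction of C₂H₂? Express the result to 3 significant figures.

0.695

Each component's effusion rate ∝ (its partial pressure)·(1/√M) ∝ n_i/√M_i.
x_C₂H₂(eff) = (n_C₂H₂/√M_C₂H₂) / (n_C₂H₂/√M_C₂H₂ + n_SF₆/√M_SF₆)
= (0.549/√26.04) / (0.549/√26.04 + 0.571/√146.06) = 0.1076/(0.1076 + 0.04725) = 0.695.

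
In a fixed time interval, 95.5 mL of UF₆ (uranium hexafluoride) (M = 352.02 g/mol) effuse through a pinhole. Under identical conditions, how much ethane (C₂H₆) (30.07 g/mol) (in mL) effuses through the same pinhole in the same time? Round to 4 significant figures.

326.8 mL

Using Graham's law: rate_C₂H₆/rate_UF₆ = √(M_UF₆/M_C₂H₆) = √(352.02/30.07) = √11.71 = 3.422.
So the volume for C₂H₆ is 95.5 × 3.422 = 326.8 mL.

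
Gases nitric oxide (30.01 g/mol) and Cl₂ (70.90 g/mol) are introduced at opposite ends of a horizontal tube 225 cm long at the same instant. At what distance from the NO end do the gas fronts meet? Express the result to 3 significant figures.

The fronts meet when d_NO + d_Cl₂ = L with d_NO/d_Cl₂ = √(M_Cl₂/M_NO) (Graham's law). Here √(M_Cl₂/M_NO) = √(70.90/30.01) = 1.537.
With d_NO + d_Cl₂ = 225 cm, d_Cl₂ = 225/(1 + 1.537) = 88.69 cm.
d_NO = 225 − 88.69 = 136 cm.

136 cm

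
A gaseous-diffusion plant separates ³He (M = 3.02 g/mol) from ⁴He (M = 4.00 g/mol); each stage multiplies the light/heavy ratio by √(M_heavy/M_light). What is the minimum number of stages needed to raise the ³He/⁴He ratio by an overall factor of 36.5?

With α = √(4.00/3.02) per stage, ln α = ½ ln(1.32450) = 0.1405.
Need α^N ≥ 36.5 ⇒ N ≥ ln(36.5) / ln α = 3.597 / 0.1405 = 25.60.
Minimum whole number of stages: N = 26.

26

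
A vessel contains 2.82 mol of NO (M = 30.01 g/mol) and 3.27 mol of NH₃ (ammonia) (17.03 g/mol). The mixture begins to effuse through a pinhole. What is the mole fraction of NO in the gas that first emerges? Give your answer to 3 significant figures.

0.394

Each component's effusion rate ∝ (its partial pressure)·(1/√M) ∝ n_i/√M_i.
Mole fraction of NO in the effusate = (n_NO/√M_NO) / (n_NO/√M_NO + n_NH₃/√M_NH₃)
= (2.82/√30.01) / (2.82/√30.01 + 3.27/√17.03) = 0.5148/(0.5148 + 0.7924) = 0.394.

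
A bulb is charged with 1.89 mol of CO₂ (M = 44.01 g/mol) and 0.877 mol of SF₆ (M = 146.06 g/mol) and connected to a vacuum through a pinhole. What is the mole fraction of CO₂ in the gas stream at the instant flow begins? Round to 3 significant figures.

0.797

The effusion rate of species i is ∝ p_i/√M_i ∝ n_i/√M_i.
x_CO₂(eff) = (n_CO₂/√M_CO₂) / (n_CO₂/√M_CO₂ + n_SF₆/√M_SF₆)
= (1.89/√44.01) / (1.89/√44.01 + 0.877/√146.06) = 0.2849/(0.2849 + 0.07257) = 0.797.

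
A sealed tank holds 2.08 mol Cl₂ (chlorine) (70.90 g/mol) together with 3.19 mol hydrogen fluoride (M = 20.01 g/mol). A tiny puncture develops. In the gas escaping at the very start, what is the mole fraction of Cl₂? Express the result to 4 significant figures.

0.2573

Effusion rate of each component ∝ n_i/√M_i (partial pressure × 1/√M).
x_Cl₂(eff) = (n_Cl₂/√M_Cl₂) / (n_Cl₂/√M_Cl₂ + n_HF/√M_HF)
= (2.08/√70.90) / (2.08/√70.90 + 3.19/√20.01) = 0.2470/(0.2470 + 0.7131) = 0.2573.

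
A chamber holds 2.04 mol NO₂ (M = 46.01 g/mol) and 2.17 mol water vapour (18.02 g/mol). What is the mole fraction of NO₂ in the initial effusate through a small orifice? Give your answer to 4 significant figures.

Each component's effusion rate ∝ (its partial pressure)·(1/√M) ∝ n_i/√M_i.
Mole fraction of NO₂ in the effusate = (n_NO₂/√M_NO₂) / (n_NO₂/√M_NO₂ + n_H₂O/√M_H₂O)
= (2.04/√46.01) / (2.04/√46.01 + 2.17/√18.02) = 0.3007/(0.3007 + 0.5112) = 0.3704.

0.3704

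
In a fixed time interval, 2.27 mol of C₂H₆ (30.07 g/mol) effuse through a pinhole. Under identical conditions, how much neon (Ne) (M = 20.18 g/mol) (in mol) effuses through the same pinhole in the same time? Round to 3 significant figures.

By Graham's law, rate_Ne/rate_C₂H₆ = √(M_C₂H₆/M_Ne) = √(30.07/20.18) = √1.490 = 1.221.
So the amount for Ne is 2.27 × 1.221 = 2.77 mol.

2.77 mol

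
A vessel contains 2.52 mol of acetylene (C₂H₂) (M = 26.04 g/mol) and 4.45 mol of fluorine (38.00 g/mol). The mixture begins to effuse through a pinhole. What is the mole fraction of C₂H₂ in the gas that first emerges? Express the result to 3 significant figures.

0.406

Effusion rate of each component ∝ n_i/√M_i (partial pressure × 1/√M).
Mole fraction of C₂H₂ in the effusate = (n_C₂H₂/√M_C₂H₂) / (n_C₂H₂/√M_C₂H₂ + n_F₂/√M_F₂)
= (2.52/√26.04) / (2.52/√26.04 + 4.45/√38.00) = 0.4938/(0.4938 + 0.7219) = 0.406.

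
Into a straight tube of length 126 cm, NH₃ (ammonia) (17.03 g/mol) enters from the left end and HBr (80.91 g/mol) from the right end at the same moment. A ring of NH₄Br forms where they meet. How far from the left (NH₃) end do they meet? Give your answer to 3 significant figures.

Distances travelled in equal time are proportional to diffusion rates, so d_NH₃/d_HBr = √(M_HBr/M_NH₃) = √(80.91/17.03) = 2.180.
With d_NH₃ + d_HBr = 126 cm, d_HBr = 126/(1 + 2.180) = 39.63 cm.
d_NH₃ = 126 − 39.63 = 86.4 cm.

86.4 cm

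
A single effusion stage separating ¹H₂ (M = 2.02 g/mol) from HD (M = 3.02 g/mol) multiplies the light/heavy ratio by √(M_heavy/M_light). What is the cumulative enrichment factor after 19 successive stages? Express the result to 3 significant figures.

45.6

Each stage multiplies the ratio by α = √(3.02/2.02), so after 19 stages the overall factor is α^19 = (3.02/2.02)^(19/2).
= 1.49505^(19/2) = 45.6.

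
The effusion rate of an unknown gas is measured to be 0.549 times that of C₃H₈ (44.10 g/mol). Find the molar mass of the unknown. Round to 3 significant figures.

By Graham's law, rate_X/rate_C₃H₈ = √(M_C₃H₈/M_X).
0.549 = √(44.10/M_X)
M_X = 44.10 / 0.549² = 44.10 / 0.3014 = 146 g/mol

146 g/mol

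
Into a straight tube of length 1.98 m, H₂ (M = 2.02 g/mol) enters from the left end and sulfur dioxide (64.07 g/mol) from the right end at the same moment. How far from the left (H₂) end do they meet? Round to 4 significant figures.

In equal time, each gas travels a distance ∝ its rate ∝ 1/√M, so d_H₂/d_SO₂ = √(M_SO₂/M_H₂) = √(64.07/2.02) = 5.632.
With d_H₂ + d_SO₂ = 1.98 m, d_SO₂ = 1.98/(1 + 5.632) = 0.2986 m.
d_H₂ = 1.98 − 0.2986 = 1.681 m.

1.681 m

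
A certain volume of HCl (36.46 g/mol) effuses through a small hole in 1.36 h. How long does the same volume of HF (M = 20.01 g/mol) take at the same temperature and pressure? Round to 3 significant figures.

From Graham's law, t_HF/t_HCl = √(M_HF/M_HCl) = √(20.01/36.46) = √0.5488 = 0.7408.
So the time for HF is 1.36 × 0.7408 = 1.01 h.

1.01 h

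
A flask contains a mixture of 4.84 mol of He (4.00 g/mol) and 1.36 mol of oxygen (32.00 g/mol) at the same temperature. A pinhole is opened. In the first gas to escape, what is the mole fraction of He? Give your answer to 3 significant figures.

Effusion rate of each component ∝ n_i/√M_i (partial pressure × 1/√M).
x_He(eff) = (n_He/√M_He) / (n_He/√M_He + n_O₂/√M_O₂)
= (4.84/√4.00) / (4.84/√4.00 + 1.36/√32.00) = 2.420/(2.420 + 0.2404) = 0.910.

0.910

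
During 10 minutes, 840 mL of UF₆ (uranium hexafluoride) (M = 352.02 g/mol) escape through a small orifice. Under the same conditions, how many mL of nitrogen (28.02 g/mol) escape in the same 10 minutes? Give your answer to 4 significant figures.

Using Graham's law: rate_N₂/rate_UF₆ = √(M_UF₆/M_N₂) = √(352.02/28.02) = √12.56 = 3.544.
So the volume for N₂ is 840 × 3.544 = 2977 mL.

2977 mL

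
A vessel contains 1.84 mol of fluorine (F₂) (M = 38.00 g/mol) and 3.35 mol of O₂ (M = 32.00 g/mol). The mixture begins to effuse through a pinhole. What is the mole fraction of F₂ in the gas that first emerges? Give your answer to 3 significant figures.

0.335

The effusion rate of species i is ∝ p_i/√M_i ∝ n_i/√M_i.
Mole fraction of F₂ in the effusate = (n_F₂/√M_F₂) / (n_F₂/√M_F₂ + n_O₂/√M_O₂)
= (1.84/√38.00) / (1.84/√38.00 + 3.35/√32.00) = 0.2985/(0.2985 + 0.5922) = 0.335.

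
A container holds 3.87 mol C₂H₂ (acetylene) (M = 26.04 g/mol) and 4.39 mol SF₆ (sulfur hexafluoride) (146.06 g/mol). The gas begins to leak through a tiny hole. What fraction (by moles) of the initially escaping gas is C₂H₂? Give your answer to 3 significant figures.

0.676

The effusion rate of species i is ∝ p_i/√M_i ∝ n_i/√M_i.
Mole fraction of C₂H₂ in the effusate = (n_C₂H₂/√M_C₂H₂) / (n_C₂H₂/√M_C₂H₂ + n_SF₆/√M_SF₆)
= (3.87/√26.04) / (3.87/√26.04 + 4.39/√146.06) = 0.7584/(0.7584 + 0.3632) = 0.676.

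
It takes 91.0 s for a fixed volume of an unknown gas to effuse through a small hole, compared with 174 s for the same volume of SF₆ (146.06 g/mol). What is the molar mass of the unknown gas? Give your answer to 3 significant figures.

From Graham's law, t_X/t_SF₆ = √(M_X/M_SF₆).
91.0/174 = 0.5230 = √(M_X/146.06)
M_X = 146.06 × 0.5230² = 146.06 × 0.2735 = 39.9 g/mol

39.9 g/mol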